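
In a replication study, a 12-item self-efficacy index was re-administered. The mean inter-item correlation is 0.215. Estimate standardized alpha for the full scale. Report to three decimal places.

Standardized α = k·r̄ / (1 + (k−1)·r̄) = 12 × 0.215 / (1 + 11 × 0.215)
  = 2.5800 / 3.3650 = 0.767

standardized alpha = 0.767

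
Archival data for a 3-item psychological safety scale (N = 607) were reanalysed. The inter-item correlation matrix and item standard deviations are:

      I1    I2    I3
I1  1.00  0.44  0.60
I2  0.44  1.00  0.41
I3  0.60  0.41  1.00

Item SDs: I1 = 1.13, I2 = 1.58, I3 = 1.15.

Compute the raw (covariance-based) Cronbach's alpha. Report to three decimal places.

Σσ²ᵢ = 1.13² + 1.58² + 1.15² = 5.0958
Covariances σ_ij = r_ij · s_i · s_j:
  σ(I1,I2) = 0.44 × 1.13 × 1.58 = 0.7856
  σ(I1,I3) = 0.60 × 1.13 × 1.15 = 0.7797
  σ(I2,I3) = 0.41 × 1.58 × 1.15 = 0.7450
σ²_T = Σσ²ᵢ + 2·Σσ_ij = 5.0958 + 2 × 2.3103 = 9.7164
α = (3/2)·(1 − 5.0958/9.7164) = 0.713

α = 0.713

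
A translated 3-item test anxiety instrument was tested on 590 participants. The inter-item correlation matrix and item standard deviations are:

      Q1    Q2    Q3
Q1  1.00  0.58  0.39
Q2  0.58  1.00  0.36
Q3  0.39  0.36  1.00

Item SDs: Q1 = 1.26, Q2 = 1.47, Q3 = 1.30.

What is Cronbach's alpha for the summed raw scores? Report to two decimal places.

Σσ²ᵢ = 1.26² + 1.47² + 1.30² = 5.4385
Covariances σ_ij = r_ij · s_i · s_j:
  σ(Q1,Q2) = 0.58 × 1.26 × 1.47 = 1.0743
  σ(Q1,Q3) = 0.39 × 1.26 × 1.30 = 0.6388
  σ(Q2,Q3) = 0.36 × 1.47 × 1.30 = 0.6880
σ²_T = Σσ²ᵢ + 2·Σσ_ij = 5.4385 + 2 × 2.4011 = 10.2407
α = (3/2)·(1 − 5.4385/10.2407) = 0.70

Cronbach's alpha = 0.70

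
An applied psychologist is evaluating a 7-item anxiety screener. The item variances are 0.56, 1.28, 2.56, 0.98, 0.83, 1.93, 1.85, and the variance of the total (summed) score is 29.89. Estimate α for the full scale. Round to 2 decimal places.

α = 0.78

sum of item variances = 0.56 + 1.28 + 2.56 + 0.98 + 0.83 + 1.93 + 1.85 = 9.99
α = (k/(k−1))·(1 − sum of item variances/Var(T)) = (7/6)·(1 − 9.99/29.89) = 0.78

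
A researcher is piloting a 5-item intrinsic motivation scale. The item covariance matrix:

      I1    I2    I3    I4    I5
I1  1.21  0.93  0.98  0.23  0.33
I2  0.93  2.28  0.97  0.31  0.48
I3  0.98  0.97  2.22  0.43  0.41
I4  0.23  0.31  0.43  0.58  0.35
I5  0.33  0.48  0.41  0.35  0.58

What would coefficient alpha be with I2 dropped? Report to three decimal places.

Remaining items: I1, I3, I4, I5 (k = 4).
Σσ²ᵢ = 1.21 + 2.22 + 0.58 + 0.58 = 4.59
σ²_total = 4.59 + 2 × 2.73 = 10.05
α (item deleted) = (4/3)·(1 − 4.59/10.05) = 0.724

coefficient alpha = 0.724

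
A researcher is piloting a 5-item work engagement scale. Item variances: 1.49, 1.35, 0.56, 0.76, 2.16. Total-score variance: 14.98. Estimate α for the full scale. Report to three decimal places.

α = 0.723

Σσ²ᵢ = 1.49 + 1.35 + 0.56 + 0.76 + 2.16 = 6.32
α = (k/(k−1))·(1 − Σσ²ᵢ/Var(T)) = (5/4)·(1 − 6.32/14.98) = 0.723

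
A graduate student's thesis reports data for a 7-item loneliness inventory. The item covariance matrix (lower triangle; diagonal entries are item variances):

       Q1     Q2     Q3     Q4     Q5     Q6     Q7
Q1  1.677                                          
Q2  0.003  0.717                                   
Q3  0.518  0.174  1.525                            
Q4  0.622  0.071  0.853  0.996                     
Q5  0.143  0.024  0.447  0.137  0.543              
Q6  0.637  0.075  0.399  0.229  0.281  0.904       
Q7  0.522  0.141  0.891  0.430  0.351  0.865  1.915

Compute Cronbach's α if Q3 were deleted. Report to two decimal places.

Cronbach's α = 0.69

Remaining items: Q1, Q2, Q4, Q5, Q6, Q7 (k = 6).
ΣVar(i) = 1.677 + 0.717 + 0.996 + 0.543 + 0.904 + 1.915 = 6.752
total variance = 6.752 + 2 × 4.531 = 15.814
α (item deleted) = (6/5)·(1 − 6.752/15.814) = 0.69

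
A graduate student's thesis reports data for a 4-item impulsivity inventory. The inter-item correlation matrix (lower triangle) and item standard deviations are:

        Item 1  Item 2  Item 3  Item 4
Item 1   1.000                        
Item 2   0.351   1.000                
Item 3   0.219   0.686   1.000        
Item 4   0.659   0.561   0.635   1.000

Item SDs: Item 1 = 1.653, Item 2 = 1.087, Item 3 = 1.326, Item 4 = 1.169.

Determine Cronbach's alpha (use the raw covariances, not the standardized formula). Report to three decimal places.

α = 0.787

Σσ²ᵢ = 1.653² + 1.087² + 1.326² + 1.169² = 7.0388
Covariances σ_ij = r_ij · s_i · s_j:
  σ(Item 1,Item 2) = 0.351 × 1.653 × 1.087 = 0.6307
  σ(Item 1,Item 3) = 0.219 × 1.653 × 1.326 = 0.4800
  σ(Item 1,Item 4) = 0.659 × 1.653 × 1.169 = 1.2734
  σ(Item 2,Item 3) = 0.686 × 1.087 × 1.326 = 0.9888
  σ(Item 2,Item 4) = 0.561 × 1.087 × 1.169 = 0.7129
  σ(Item 3,Item 4) = 0.635 × 1.326 × 1.169 = 0.9843
σ²_T = Σσ²ᵢ + 2·Σσ_ij = 7.0388 + 2 × 5.0701 = 17.1790
α = (4/3)·(1 − 7.0388/17.1790) = 0.787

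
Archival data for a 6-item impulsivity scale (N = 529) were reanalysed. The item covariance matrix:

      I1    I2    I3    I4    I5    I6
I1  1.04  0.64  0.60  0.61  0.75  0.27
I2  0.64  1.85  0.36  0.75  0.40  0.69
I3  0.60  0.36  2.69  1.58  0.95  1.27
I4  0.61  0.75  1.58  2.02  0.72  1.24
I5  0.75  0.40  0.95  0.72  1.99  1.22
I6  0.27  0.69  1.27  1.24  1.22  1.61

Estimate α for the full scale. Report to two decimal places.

ΣVar(i) = 1.04 + 1.85 + 2.69 + 2.02 + 1.99 + 1.61 = 11.20
Σ_{i<j} σ_ij = 12.05
Var(T) = 11.20 + 2 × 12.05 = 35.30
α = (k/(k−1))·(1 − ΣVar(i)/Var(T)) = (6/5)·(1 − 11.20/35.30) = 0.82

α = 0.82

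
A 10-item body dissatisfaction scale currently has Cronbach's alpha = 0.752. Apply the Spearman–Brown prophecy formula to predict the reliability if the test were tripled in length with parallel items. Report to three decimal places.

predicted reliability = 0.901

Length factor m = 3
α' = m·α / (1 + (m−1)·α)
   = 3 × 0.752 / (1 + (3 − 1) × 0.752)
   = 2.2560 / 2.5040 = 0.901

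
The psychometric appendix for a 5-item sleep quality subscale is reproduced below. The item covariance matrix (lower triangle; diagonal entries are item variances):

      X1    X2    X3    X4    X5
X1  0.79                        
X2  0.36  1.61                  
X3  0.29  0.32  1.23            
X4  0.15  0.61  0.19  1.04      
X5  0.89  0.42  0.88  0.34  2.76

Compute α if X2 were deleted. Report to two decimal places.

α = 0.65

Remaining items: X1, X3, X4, X5 (k = 4).
Σσ²ᵢ = 0.79 + 1.23 + 1.04 + 2.76 = 5.82
σ²_T = 5.82 + 2 × 2.74 = 11.30
α (item deleted) = (4/3)·(1 − 5.82/11.30) = 0.65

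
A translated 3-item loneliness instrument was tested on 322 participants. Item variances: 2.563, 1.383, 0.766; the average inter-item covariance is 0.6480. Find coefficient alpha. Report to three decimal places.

ΣVar(i) = 2.563 + 1.383 + 0.766 = 4.712
Sum of the 3 distinct covariances = 3 × 0.6480 = 1.9440
σ²_total = ΣVar(i) + 2·Σcov = 4.712 + 2 × 1.9440 = 8.6000
α = (3/2)·(1 − 4.712/8.6000) = 0.678

coefficient alpha = 0.678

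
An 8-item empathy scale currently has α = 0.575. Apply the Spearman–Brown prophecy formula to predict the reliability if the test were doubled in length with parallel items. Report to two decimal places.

Length factor m = 2
α' = m·α / (1 + (m−1)·α)
   = 2 × 0.575 / (1 + (2 − 1) × 0.575)
   = 1.1500 / 1.5750 = 0.73

predicted reliability = 0.73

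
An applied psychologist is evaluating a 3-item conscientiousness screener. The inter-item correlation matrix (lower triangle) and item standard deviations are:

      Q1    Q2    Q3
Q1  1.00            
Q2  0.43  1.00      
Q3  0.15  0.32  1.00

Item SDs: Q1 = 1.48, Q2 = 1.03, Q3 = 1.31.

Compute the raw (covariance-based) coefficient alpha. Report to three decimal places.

Σσ²ᵢ = 1.48² + 1.03² + 1.31² = 4.9674
Covariances σ_ij = r_ij · s_i · s_j:
  σ(Q1,Q2) = 0.43 × 1.48 × 1.03 = 0.6555
  σ(Q1,Q3) = 0.15 × 1.48 × 1.31 = 0.2908
  σ(Q2,Q3) = 0.32 × 1.03 × 1.31 = 0.4318
σ²_T = Σσ²ᵢ + 2·Σσ_ij = 4.9674 + 2 × 1.3781 = 7.7236
α = (3/2)·(1 − 4.9674/7.7236) = 0.535

α = 0.535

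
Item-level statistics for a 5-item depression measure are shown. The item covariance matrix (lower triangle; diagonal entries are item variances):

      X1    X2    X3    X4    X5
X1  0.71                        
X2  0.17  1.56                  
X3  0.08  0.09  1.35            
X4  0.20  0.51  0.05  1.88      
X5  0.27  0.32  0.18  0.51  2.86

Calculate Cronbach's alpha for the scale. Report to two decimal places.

Cronbach's alpha = 0.45

sum of item variances = 0.71 + 1.56 + 1.35 + 1.88 + 2.86 = 8.36
Σ_{i<j} σ_ij = 2.38
Var(T) = 8.36 + 2 × 2.38 = 13.12
α = (k/(k−1))·(1 − sum of item variances/Var(T)) = (5/4)·(1 − 8.36/13.12) = 0.45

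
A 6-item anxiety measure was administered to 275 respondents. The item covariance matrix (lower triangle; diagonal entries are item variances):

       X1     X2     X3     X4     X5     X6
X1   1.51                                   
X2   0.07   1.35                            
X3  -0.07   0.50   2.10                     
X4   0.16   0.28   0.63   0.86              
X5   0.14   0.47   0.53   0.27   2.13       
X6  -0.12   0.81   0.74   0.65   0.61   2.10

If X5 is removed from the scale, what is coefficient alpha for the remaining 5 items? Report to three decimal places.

Remaining items: X1, X2, X3, X4, X6 (k = 5).
sum of item variances = 1.51 + 1.35 + 2.10 + 0.86 + 2.10 = 7.92
σ²_total = 7.92 + 2 × 3.65 = 15.22
α (item deleted) = (5/4)·(1 − 7.92/15.22) = 0.600

α = 0.600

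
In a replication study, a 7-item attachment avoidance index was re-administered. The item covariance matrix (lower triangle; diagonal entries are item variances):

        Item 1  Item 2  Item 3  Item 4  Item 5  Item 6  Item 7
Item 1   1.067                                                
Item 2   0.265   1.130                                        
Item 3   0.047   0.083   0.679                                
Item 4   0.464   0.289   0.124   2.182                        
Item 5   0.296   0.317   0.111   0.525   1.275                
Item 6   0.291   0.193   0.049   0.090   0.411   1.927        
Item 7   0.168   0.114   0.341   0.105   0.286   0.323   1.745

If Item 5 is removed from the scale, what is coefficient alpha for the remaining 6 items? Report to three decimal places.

Remaining items: Item 1, Item 2, Item 3, Item 4, Item 6, Item 7 (k = 6).
sum of item variances = 1.067 + 1.130 + 0.679 + 2.182 + 1.927 + 1.745 = 8.730
σ²_T = 8.730 + 2 × 2.946 = 14.622
α (item deleted) = (6/5)·(1 − 8.730/14.622) = 0.484

coefficient alpha = 0.484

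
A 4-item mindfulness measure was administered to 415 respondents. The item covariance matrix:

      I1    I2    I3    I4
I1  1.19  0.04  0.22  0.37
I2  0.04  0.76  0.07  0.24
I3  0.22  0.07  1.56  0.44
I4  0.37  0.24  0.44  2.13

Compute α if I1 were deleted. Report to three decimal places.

Remaining items: I2, I3, I4 (k = 3).
ΣVar(i) = 0.76 + 1.56 + 2.13 = 4.45
total variance = 4.45 + 2 × 0.75 = 5.95
α (item deleted) = (3/2)·(1 − 4.45/5.95) = 0.378

α = 0.378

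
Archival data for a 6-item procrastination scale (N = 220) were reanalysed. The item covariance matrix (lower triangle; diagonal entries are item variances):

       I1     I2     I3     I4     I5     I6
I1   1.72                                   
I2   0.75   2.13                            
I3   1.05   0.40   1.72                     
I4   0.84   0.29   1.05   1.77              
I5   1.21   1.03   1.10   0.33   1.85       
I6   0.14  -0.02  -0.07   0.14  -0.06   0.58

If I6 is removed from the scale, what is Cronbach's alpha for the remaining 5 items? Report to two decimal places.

α = 0.80

Remaining items: I1, I2, I3, I4, I5 (k = 5).
sum of item variances = 1.72 + 2.13 + 1.72 + 1.77 + 1.85 = 9.19
Var(T) = 9.19 + 2 × 8.05 = 25.29
α (item deleted) = (5/4)·(1 − 9.19/25.29) = 0.80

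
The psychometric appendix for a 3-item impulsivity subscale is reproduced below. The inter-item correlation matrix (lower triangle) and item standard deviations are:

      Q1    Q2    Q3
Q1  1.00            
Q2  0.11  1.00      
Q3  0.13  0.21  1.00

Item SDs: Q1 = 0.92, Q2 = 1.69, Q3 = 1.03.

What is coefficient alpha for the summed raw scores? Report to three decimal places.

coefficient alpha = 0.325

Σσ²ᵢ = 0.92² + 1.69² + 1.03² = 4.7634
Covariances σ_ij = r_ij · s_i · s_j:
  σ(Q1,Q2) = 0.11 × 0.92 × 1.69 = 0.1710
  σ(Q1,Q3) = 0.13 × 0.92 × 1.03 = 0.1232
  σ(Q2,Q3) = 0.21 × 1.69 × 1.03 = 0.3655
σ²_T = Σσ²ᵢ + 2·Σσ_ij = 4.7634 + 2 × 0.6597 = 6.0828
α = (3/2)·(1 − 4.7634/6.0828) = 0.325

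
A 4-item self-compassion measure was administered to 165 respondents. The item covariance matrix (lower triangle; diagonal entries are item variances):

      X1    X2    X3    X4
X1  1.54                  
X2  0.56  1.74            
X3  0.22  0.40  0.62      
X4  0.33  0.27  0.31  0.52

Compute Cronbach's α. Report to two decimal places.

Cronbach's α = 0.65

ΣVar(i) = 1.54 + 1.74 + 0.62 + 0.52 = 4.42
Sum of the distinct covariances = 2.09
total variance = 4.42 + 2 × 2.09 = 8.60
α = (k/(k−1))·(1 − ΣVar(i)/total variance) = (4/3)·(1 − 4.42/8.60) = 0.65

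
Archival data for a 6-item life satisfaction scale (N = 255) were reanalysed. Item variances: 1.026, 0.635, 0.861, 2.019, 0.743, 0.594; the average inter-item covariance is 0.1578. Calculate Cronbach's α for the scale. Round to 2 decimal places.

ΣVar(i) = 1.026 + 0.635 + 0.861 + 2.019 + 0.743 + 0.594 = 5.878
Sum of the 15 distinct covariances = 15 × 0.1578 = 2.3670
total variance = ΣVar(i) + 2·Σcov = 5.878 + 2 × 2.3670 = 10.6120
α = (6/5)·(1 − 5.878/10.6120) = 0.54

α = 0.54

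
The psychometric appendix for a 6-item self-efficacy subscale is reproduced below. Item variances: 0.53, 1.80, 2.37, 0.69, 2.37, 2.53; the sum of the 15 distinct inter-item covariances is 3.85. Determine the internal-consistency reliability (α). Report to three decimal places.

Σσᵢ² = 0.53 + 1.80 + 2.37 + 0.69 + 2.37 + 2.53 = 10.29
Sum of distinct covariances = 3.85
σ²_total = Σσᵢ² + 2·Σcov = 10.29 + 2 × 3.85 = 17.99
α = (6/5)·(1 − 10.29/17.99) = 0.514

α = 0.514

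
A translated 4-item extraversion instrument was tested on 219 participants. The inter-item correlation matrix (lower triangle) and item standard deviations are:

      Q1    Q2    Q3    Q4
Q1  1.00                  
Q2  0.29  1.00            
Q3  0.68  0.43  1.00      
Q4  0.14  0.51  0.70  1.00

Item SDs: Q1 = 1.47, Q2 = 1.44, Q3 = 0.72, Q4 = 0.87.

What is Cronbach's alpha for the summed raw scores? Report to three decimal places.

Σσ²ᵢ = 1.47² + 1.44² + 0.72² + 0.87² = 5.5098
Covariances σ_ij = r_ij · s_i · s_j:
  σ(Q1,Q2) = 0.29 × 1.47 × 1.44 = 0.6139
  σ(Q1,Q3) = 0.68 × 1.47 × 0.72 = 0.7197
  σ(Q1,Q4) = 0.14 × 1.47 × 0.87 = 0.1790
  σ(Q2,Q3) = 0.43 × 1.44 × 0.72 = 0.4458
  σ(Q2,Q4) = 0.51 × 1.44 × 0.87 = 0.6389
  σ(Q3,Q4) = 0.70 × 0.72 × 0.87 = 0.4385
σ²_T = Σσ²ᵢ + 2·Σσ_ij = 5.5098 + 2 × 3.0358 = 11.5814
α = (4/3)·(1 − 5.5098/11.5814) = 0.699

Cronbach's alpha = 0.699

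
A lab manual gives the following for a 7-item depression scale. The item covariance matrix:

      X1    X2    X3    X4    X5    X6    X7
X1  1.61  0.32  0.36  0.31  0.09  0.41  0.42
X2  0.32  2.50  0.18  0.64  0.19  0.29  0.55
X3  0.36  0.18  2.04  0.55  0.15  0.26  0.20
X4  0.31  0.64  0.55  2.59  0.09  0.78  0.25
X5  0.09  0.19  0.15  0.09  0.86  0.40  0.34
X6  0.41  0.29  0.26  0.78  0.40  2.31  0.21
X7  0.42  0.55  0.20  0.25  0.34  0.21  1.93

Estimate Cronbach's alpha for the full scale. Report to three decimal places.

sum of item variances = 1.61 + 2.50 + 2.04 + 2.59 + 0.86 + 2.31 + 1.93 = 13.84
Sum of off-diagonal covariances = 6.99
Var(T) = 13.84 + 2 × 6.99 = 27.82
α = (k/(k−1))·(1 − sum of item variances/Var(T)) = (7/6)·(1 − 13.84/27.82) = 0.586

Cronbach's alpha = 0.586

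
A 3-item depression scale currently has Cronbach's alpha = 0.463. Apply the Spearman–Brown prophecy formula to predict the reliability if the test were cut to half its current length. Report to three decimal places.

predicted reliability = 0.301

Length factor m = 1/2
α' = m·α / (1 − (1−m)·α)
   = 1/2 × 0.463 / (1 − (1 − 1/2) × 0.463)
   = 0.2315 / 0.7685 = 0.301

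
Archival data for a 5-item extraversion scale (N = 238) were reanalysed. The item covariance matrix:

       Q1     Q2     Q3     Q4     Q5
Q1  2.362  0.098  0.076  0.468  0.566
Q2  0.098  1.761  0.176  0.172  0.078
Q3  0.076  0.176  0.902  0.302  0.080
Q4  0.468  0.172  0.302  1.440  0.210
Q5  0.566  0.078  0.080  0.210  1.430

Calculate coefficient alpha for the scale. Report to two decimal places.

coefficient alpha = 0.45

ΣVar(i) = 2.362 + 1.761 + 0.902 + 1.440 + 1.430 = 7.895
Sum of off-diagonal covariances = 2.226
σ²_T = 7.895 + 2 × 2.226 = 12.347
α = (k/(k−1))·(1 − ΣVar(i)/σ²_T) = (5/4)·(1 − 7.895/12.347) = 0.45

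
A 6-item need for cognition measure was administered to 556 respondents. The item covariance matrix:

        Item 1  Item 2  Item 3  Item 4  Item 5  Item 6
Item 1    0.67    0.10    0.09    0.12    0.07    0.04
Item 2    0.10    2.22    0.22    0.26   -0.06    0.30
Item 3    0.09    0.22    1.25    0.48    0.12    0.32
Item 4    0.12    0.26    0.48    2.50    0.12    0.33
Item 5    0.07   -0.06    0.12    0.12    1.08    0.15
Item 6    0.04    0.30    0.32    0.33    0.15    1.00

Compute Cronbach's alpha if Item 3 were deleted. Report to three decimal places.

Remaining items: Item 1, Item 2, Item 4, Item 5, Item 6 (k = 5).
Σσ²ᵢ = 0.67 + 2.22 + 2.50 + 1.08 + 1.00 = 7.47
total variance = 7.47 + 2 × 1.43 = 10.33
α (item deleted) = (5/4)·(1 − 7.47/10.33) = 0.346

Cronbach's alpha = 0.346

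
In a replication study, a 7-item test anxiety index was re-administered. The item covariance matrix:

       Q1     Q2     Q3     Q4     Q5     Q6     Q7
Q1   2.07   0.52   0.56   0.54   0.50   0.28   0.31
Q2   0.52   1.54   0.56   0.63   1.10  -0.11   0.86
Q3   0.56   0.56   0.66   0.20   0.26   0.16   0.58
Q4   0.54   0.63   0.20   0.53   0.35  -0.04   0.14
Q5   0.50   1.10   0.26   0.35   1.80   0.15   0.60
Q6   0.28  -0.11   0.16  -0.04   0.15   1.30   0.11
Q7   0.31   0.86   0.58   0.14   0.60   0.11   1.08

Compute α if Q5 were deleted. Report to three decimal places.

α = 0.715

Remaining items: Q1, Q2, Q3, Q4, Q6, Q7 (k = 6).
Σσ²ᵢ = 2.07 + 1.54 + 0.66 + 0.53 + 1.30 + 1.08 = 7.18
total variance = 7.18 + 2 × 5.30 = 17.78
α (item deleted) = (6/5)·(1 − 7.18/17.78) = 0.715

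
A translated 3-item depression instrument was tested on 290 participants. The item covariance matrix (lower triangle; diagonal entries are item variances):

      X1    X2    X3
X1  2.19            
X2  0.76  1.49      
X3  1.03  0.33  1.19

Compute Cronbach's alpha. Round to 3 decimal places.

ΣVar(i) = 2.19 + 1.49 + 1.19 = 4.87
Sum of off-diagonal covariances = 2.12
σ²_total = 4.87 + 2 × 2.12 = 9.11
α = (k/(k−1))·(1 − ΣVar(i)/σ²_total) = (3/2)·(1 − 4.87/9.11) = 0.698

α = 0.698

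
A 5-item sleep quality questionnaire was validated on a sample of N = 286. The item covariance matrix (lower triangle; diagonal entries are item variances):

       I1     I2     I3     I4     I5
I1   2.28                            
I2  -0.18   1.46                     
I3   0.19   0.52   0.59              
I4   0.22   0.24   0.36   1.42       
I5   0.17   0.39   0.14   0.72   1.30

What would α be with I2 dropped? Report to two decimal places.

Remaining items: I1, I3, I4, I5 (k = 4).
Σσᵢ² = 2.28 + 0.59 + 1.42 + 1.30 = 5.59
total variance = 5.59 + 2 × 1.80 = 9.19
α (item deleted) = (4/3)·(1 − 5.59/9.19) = 0.52

α = 0.52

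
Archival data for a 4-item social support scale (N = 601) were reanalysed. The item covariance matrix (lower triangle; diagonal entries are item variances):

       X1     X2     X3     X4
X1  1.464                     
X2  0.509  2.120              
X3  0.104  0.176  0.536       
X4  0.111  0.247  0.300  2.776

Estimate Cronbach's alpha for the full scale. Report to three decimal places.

Σσᵢ² = 1.464 + 2.120 + 0.536 + 2.776 = 6.896
Sum of off-diagonal covariances = 1.447
σ²_total = 6.896 + 2 × 1.447 = 9.790
α = (k/(k−1))·(1 − Σσᵢ²/σ²_total) = (4/3)·(1 − 6.896/9.790) = 0.394

Cronbach's alpha = 0.394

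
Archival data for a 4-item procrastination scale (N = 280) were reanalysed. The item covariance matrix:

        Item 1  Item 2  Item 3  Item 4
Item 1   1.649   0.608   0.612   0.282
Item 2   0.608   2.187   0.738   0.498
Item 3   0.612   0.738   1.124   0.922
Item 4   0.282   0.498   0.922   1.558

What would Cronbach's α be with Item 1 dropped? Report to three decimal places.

Cronbach's α = 0.705

Remaining items: Item 2, Item 3, Item 4 (k = 3).
Σσᵢ² = 2.187 + 1.124 + 1.558 = 4.869
total variance = 4.869 + 2 × 2.158 = 9.185
α (item deleted) = (3/2)·(1 − 4.869/9.185) = 0.705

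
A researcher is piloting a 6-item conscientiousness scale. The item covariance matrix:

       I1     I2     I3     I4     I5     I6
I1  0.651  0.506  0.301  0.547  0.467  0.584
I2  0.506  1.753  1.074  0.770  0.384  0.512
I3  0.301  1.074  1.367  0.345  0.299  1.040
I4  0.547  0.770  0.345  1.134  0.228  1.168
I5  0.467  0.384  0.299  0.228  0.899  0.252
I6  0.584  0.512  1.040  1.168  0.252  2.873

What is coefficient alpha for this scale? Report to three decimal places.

coefficient alpha = 0.794

ΣVar(i) = 0.651 + 1.753 + 1.367 + 1.134 + 0.899 + 2.873 = 8.677
Sum of the distinct covariances = 8.477
σ²_total = 8.677 + 2 × 8.477 = 25.631
α = (k/(k−1))·(1 − ΣVar(i)/σ²_total) = (6/5)·(1 − 8.677/25.631) = 0.794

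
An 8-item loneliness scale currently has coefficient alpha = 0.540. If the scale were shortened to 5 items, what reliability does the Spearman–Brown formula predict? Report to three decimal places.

predicted reliability = 0.423

Length factor m = 5/8 = 0.6250
α' = m·α / (1 − (1−m)·α)
   = 5/8 × 0.540 / (1 − (1 − 5/8) × 0.540)
   = 0.3375 / 0.7975 = 0.423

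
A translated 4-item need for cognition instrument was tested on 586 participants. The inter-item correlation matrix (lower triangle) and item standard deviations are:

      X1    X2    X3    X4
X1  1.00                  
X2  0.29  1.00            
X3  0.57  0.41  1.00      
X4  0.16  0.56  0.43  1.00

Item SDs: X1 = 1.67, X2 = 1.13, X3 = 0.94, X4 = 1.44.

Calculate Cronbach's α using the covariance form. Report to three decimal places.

Cronbach's α = 0.689

Σσ²ᵢ = 1.67² + 1.13² + 0.94² + 1.44² = 7.0230
Covariances σ_ij = r_ij · s_i · s_j:
  σ(X1,X2) = 0.29 × 1.67 × 1.13 = 0.5473
  σ(X1,X3) = 0.57 × 1.67 × 0.94 = 0.8948
  σ(X1,X4) = 0.16 × 1.67 × 1.44 = 0.3848
  σ(X2,X3) = 0.41 × 1.13 × 0.94 = 0.4355
  σ(X2,X4) = 0.56 × 1.13 × 1.44 = 0.9112
  σ(X3,X4) = 0.43 × 0.94 × 1.44 = 0.5820
σ²_T = Σσ²ᵢ + 2·Σσ_ij = 7.0230 + 2 × 3.7556 = 14.5342
α = (4/3)·(1 − 7.0230/14.5342) = 0.689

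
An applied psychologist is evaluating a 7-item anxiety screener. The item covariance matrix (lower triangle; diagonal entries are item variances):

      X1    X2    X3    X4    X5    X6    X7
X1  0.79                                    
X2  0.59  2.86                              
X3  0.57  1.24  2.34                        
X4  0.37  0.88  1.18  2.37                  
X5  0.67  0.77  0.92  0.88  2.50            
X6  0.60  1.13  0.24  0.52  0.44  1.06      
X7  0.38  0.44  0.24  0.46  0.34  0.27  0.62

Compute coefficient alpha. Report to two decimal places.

ΣVar(i) = 0.79 + 2.86 + 2.34 + 2.37 + 2.50 + 1.06 + 0.62 = 12.54
Σ_{i<j} σ_ij = 13.13
σ²_total = 12.54 + 2 × 13.13 = 38.80
α = (k/(k−1))·(1 − ΣVar(i)/σ²_total) = (7/6)·(1 − 12.54/38.80) = 0.79

coefficient alpha = 0.79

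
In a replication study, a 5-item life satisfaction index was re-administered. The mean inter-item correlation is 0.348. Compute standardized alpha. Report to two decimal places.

Standardized α = k·r̄ / (1 + (k−1)·r̄) = 5 × 0.348 / (1 + 4 × 0.348)
  = 1.7400 / 2.3920 = 0.73

standardized alpha = 0.73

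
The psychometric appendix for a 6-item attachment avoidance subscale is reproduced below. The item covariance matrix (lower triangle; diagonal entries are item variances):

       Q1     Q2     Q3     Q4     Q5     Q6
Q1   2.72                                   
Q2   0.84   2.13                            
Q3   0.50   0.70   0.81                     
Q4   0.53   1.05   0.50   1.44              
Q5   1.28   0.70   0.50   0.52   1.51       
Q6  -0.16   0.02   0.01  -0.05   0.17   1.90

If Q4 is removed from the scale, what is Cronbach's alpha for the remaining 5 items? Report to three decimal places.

Cronbach's alpha = 0.627

Remaining items: Q1, Q2, Q3, Q5, Q6 (k = 5).
Σσᵢ² = 2.72 + 2.13 + 0.81 + 1.51 + 1.90 = 9.07
Var(T) = 9.07 + 2 × 4.56 = 18.19
α (item deleted) = (5/4)·(1 − 9.07/18.19) = 0.627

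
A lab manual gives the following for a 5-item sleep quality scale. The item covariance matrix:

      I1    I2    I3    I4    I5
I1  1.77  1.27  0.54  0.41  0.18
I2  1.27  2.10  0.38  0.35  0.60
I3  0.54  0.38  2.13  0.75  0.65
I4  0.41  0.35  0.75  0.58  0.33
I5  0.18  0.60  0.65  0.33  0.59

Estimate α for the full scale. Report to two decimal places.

Σσᵢ² = 1.77 + 2.10 + 2.13 + 0.58 + 0.59 = 7.17
Σ_{i<j} σ_ij = 5.46
total variance = 7.17 + 2 × 5.46 = 18.09
α = (k/(k−1))·(1 − Σσᵢ²/total variance) = (5/4)·(1 − 7.17/18.09) = 0.75

α = 0.75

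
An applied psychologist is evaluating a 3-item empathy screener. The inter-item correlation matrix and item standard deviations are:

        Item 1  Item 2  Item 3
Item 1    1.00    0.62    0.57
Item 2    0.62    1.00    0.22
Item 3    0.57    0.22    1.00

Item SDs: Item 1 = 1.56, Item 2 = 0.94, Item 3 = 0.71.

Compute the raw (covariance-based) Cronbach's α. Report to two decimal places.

Cronbach's α = 0.70

Σσ²ᵢ = 1.56² + 0.94² + 0.71² = 3.8213
Covariances σ_ij = r_ij · s_i · s_j:
  σ(Item 1,Item 2) = 0.62 × 1.56 × 0.94 = 0.9092
  σ(Item 1,Item 3) = 0.57 × 1.56 × 0.71 = 0.6313
  σ(Item 2,Item 3) = 0.22 × 0.94 × 0.71 = 0.1468
σ²_T = Σσ²ᵢ + 2·Σσ_ij = 3.8213 + 2 × 1.6873 = 7.1959
α = (3/2)·(1 − 3.8213/7.1959) = 0.70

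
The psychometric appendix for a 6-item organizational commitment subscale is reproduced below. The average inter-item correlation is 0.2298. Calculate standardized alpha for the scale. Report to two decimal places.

Standardized α = k·r̄ / (1 + (k−1)·r̄) = 6 × 0.2298 / (1 + 5 × 0.2298)
  = 1.3788 / 2.1490 = 0.64

α = 0.64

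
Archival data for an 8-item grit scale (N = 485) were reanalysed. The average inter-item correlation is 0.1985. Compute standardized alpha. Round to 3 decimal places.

Standardized α = k·r̄ / (1 + (k−1)·r̄) = 8 × 0.1985 / (1 + 7 × 0.1985)
  = 1.5880 / 2.3895 = 0.665

standardized alpha = 0.665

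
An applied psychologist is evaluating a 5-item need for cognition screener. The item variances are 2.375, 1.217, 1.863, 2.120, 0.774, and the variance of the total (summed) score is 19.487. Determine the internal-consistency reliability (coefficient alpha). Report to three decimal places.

coefficient alpha = 0.714

ΣVar(i) = 2.375 + 1.217 + 1.863 + 2.120 + 0.774 = 8.349
α = (k/(k−1))·(1 − ΣVar(i)/σ²_T) = (5/4)·(1 − 8.349/19.487) = 0.714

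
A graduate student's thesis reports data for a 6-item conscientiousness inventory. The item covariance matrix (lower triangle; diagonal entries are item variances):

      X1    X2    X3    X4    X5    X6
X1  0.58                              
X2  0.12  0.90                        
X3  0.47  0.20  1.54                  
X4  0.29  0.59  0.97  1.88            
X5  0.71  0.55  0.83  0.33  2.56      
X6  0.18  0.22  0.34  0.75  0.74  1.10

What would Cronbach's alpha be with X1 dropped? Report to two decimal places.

Remaining items: X2, X3, X4, X5, X6 (k = 5).
sum of item variances = 0.90 + 1.54 + 1.88 + 2.56 + 1.10 = 7.98
σ²_total = 7.98 + 2 × 5.52 = 19.02
α (item deleted) = (5/4)·(1 − 7.98/19.02) = 0.73

α = 0.73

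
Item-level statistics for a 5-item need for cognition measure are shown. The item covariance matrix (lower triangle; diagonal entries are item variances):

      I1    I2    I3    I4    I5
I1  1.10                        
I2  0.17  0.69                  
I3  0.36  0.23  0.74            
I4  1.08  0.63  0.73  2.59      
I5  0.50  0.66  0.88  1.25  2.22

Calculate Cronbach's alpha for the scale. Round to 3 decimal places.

Σσ²ᵢ = 1.10 + 0.69 + 0.74 + 2.59 + 2.22 = 7.34
Sum of the distinct covariances = 6.49
total variance = 7.34 + 2 × 6.49 = 20.32
α = (k/(k−1))·(1 − Σσ²ᵢ/total variance) = (5/4)·(1 − 7.34/20.32) = 0.798

Cronbach's alpha = 0.798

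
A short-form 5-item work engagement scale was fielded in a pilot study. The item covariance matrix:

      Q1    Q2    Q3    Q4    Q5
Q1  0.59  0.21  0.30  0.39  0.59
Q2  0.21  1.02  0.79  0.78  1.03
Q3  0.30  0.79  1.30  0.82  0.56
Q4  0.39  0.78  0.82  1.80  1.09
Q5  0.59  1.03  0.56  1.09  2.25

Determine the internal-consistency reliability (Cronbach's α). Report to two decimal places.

Cronbach's α = 0.82

Σσ²ᵢ = 0.59 + 1.02 + 1.30 + 1.80 + 2.25 = 6.96
Sum of the distinct covariances = 6.56
σ²_T = 6.96 + 2 × 6.56 = 20.08
α = (k/(k−1))·(1 − Σσ²ᵢ/σ²_T) = (5/4)·(1 − 6.96/20.08) = 0.82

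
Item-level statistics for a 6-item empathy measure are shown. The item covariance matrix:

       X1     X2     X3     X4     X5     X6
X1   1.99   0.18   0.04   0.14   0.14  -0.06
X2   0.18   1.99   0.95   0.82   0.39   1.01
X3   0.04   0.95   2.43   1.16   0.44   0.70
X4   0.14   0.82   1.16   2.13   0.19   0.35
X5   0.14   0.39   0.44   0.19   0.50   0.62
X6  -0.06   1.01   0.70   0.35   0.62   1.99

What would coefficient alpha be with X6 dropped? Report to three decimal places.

Remaining items: X1, X2, X3, X4, X5 (k = 5).
Σσ²ᵢ = 1.99 + 1.99 + 2.43 + 2.13 + 0.50 = 9.04
Var(T) = 9.04 + 2 × 4.45 = 17.94
α (item deleted) = (5/4)·(1 − 9.04/17.94) = 0.620

coefficient alpha = 0.620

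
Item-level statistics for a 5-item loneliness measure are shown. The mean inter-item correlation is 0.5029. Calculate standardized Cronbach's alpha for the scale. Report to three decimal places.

standardized Cronbach's alpha = 0.835

Standardized α = k·r̄ / (1 + (k−1)·r̄) = 5 × 0.5029 / (1 + 4 × 0.5029)
  = 2.5145 / 3.0116 = 0.835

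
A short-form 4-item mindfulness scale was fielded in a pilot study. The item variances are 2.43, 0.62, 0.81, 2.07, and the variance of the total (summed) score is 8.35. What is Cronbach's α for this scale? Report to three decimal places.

Σσ²ᵢ = 2.43 + 0.62 + 0.81 + 2.07 = 5.93
α = (k/(k−1))·(1 − Σσ²ᵢ/σ²_total) = (4/3)·(1 − 5.93/8.35) = 0.386

α = 0.386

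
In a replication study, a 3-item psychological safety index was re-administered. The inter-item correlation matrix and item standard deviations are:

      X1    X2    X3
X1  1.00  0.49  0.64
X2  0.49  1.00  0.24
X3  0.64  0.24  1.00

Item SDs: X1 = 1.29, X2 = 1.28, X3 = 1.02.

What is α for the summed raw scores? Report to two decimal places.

Σσ²ᵢ = 1.29² + 1.28² + 1.02² = 4.3429
Covariances σ_ij = r_ij · s_i · s_j:
  σ(X1,X2) = 0.49 × 1.29 × 1.28 = 0.8091
  σ(X1,X3) = 0.64 × 1.29 × 1.02 = 0.8421
  σ(X2,X3) = 0.24 × 1.28 × 1.02 = 0.3133
σ²_T = Σσ²ᵢ + 2·Σσ_ij = 4.3429 + 2 × 1.9645 = 8.2719
α = (3/2)·(1 − 4.3429/8.2719) = 0.71

α = 0.71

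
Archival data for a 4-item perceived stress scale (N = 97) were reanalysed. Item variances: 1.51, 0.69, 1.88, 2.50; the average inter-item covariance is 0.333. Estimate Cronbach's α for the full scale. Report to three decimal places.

α = 0.504

sum of item variances = 1.51 + 0.69 + 1.88 + 2.50 = 6.58
Sum of the 6 distinct covariances = 6 × 0.333 = 1.998
Var(T) = sum of item variances + 2·Σcov = 6.58 + 2 × 1.998 = 10.576
α = (4/3)·(1 − 6.58/10.576) = 0.504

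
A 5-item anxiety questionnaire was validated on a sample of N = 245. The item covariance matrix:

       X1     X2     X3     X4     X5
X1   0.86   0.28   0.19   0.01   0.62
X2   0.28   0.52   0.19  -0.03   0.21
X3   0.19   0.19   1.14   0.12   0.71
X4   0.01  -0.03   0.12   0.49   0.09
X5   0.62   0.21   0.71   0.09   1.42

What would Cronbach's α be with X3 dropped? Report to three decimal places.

α = 0.557

Remaining items: X1, X2, X4, X5 (k = 4).
sum of item variances = 0.86 + 0.52 + 0.49 + 1.42 = 3.29
σ²_total = 3.29 + 2 × 1.18 = 5.65
α (item deleted) = (4/3)·(1 − 3.29/5.65) = 0.557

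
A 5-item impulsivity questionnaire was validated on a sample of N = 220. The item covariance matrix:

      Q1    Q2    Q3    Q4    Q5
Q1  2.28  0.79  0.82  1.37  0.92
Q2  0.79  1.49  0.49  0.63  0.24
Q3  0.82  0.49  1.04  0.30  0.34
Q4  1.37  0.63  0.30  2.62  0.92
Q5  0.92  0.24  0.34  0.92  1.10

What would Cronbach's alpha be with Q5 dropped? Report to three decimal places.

α = 0.723

Remaining items: Q1, Q2, Q3, Q4 (k = 4).
Σσ²ᵢ = 2.28 + 1.49 + 1.04 + 2.62 = 7.43
σ²_total = 7.43 + 2 × 4.40 = 16.23
α (item deleted) = (4/3)·(1 − 7.43/16.23) = 0.723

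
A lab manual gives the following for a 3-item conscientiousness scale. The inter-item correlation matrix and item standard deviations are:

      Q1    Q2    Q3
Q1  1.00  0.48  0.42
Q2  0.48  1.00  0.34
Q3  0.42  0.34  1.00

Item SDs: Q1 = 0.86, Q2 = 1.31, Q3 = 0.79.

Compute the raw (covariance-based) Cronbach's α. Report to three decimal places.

α = 0.650

Σσ²ᵢ = 0.86² + 1.31² + 0.79² = 3.0798
Covariances σ_ij = r_ij · s_i · s_j:
  σ(Q1,Q2) = 0.48 × 0.86 × 1.31 = 0.5408
  σ(Q1,Q3) = 0.42 × 0.86 × 0.79 = 0.2853
  σ(Q2,Q3) = 0.34 × 1.31 × 0.79 = 0.3519
σ²_T = Σσ²ᵢ + 2·Σσ_ij = 3.0798 + 2 × 1.1780 = 5.4358
α = (3/2)·(1 − 3.0798/5.4358) = 0.650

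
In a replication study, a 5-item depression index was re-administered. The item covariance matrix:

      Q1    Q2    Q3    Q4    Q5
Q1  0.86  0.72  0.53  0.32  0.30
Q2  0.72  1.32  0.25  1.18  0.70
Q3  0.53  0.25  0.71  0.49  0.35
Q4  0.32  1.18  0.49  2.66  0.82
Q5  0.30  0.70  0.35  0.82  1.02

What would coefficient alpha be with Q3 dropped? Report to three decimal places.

α = 0.773

Remaining items: Q1, Q2, Q4, Q5 (k = 4).
sum of item variances = 0.86 + 1.32 + 2.66 + 1.02 = 5.86
Var(T) = 5.86 + 2 × 4.04 = 13.94
α (item deleted) = (4/3)·(1 − 5.86/13.94) = 0.773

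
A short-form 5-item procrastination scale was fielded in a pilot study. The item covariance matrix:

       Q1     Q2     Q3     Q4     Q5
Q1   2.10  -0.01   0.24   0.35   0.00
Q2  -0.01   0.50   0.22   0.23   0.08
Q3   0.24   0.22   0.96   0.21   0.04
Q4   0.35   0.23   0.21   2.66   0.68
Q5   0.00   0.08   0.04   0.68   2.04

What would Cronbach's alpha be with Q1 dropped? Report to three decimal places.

Remaining items: Q2, Q3, Q4, Q5 (k = 4).
sum of item variances = 0.50 + 0.96 + 2.66 + 2.04 = 6.16
Var(T) = 6.16 + 2 × 1.46 = 9.08
α (item deleted) = (4/3)·(1 − 6.16/9.08) = 0.429

Cronbach's alpha = 0.429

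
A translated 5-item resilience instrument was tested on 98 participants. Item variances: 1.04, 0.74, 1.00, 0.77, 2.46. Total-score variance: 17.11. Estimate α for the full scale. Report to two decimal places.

Σσᵢ² = 1.04 + 0.74 + 1.00 + 0.77 + 2.46 = 6.01
α = (k/(k−1))·(1 − Σσᵢ²/σ²_total) = (5/4)·(1 − 6.01/17.11) = 0.81

α = 0.81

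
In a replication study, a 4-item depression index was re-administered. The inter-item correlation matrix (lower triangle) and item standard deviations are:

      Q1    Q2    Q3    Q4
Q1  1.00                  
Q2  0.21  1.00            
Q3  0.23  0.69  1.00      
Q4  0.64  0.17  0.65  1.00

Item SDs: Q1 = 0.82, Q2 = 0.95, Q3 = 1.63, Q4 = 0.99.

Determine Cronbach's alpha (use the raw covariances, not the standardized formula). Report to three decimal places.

Σσ²ᵢ = 0.82² + 0.95² + 1.63² + 0.99² = 5.2119
Covariances σ_ij = r_ij · s_i · s_j:
  σ(Q1,Q2) = 0.21 × 0.82 × 0.95 = 0.1636
  σ(Q1,Q3) = 0.23 × 0.82 × 1.63 = 0.3074
  σ(Q1,Q4) = 0.64 × 0.82 × 0.99 = 0.5196
  σ(Q2,Q3) = 0.69 × 0.95 × 1.63 = 1.0685
  σ(Q2,Q4) = 0.17 × 0.95 × 0.99 = 0.1599
  σ(Q3,Q4) = 0.65 × 1.63 × 0.99 = 1.0489
σ²_T = Σσ²ᵢ + 2·Σσ_ij = 5.2119 + 2 × 3.2679 = 11.7477
α = (4/3)·(1 − 5.2119/11.7477) = 0.742

α = 0.742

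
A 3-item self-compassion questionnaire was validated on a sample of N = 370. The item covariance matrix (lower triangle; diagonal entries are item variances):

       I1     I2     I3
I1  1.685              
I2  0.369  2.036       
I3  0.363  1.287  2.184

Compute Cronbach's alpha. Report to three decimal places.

α = 0.609

Σσ²ᵢ = 1.685 + 2.036 + 2.184 = 5.905
Sum of off-diagonal covariances = 2.019
σ²_T = 5.905 + 2 × 2.019 = 9.943
α = (k/(k−1))·(1 − Σσ²ᵢ/σ²_T) = (3/2)·(1 − 5.905/9.943) = 0.609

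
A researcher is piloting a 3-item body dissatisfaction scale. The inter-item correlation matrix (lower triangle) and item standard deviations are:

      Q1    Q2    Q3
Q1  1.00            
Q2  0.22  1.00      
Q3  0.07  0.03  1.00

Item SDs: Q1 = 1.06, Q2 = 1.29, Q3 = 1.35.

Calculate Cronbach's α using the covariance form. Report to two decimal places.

Σσ²ᵢ = 1.06² + 1.29² + 1.35² = 4.6102
Covariances σ_ij = r_ij · s_i · s_j:
  σ(Q1,Q2) = 0.22 × 1.06 × 1.29 = 0.3008
  σ(Q1,Q3) = 0.07 × 1.06 × 1.35 = 0.1002
  σ(Q2,Q3) = 0.03 × 1.29 × 1.35 = 0.0522
σ²_T = Σσ²ᵢ + 2·Σσ_ij = 4.6102 + 2 × 0.4532 = 5.5166
α = (3/2)·(1 − 4.6102/5.5166) = 0.25

Cronbach's α = 0.25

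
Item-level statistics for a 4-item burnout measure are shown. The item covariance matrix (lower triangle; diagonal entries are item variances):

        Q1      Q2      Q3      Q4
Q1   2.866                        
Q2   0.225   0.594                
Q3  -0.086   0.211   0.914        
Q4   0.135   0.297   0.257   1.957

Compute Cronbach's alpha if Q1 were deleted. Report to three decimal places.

Remaining items: Q2, Q3, Q4 (k = 3).
Σσ²ᵢ = 0.594 + 0.914 + 1.957 = 3.465
total variance = 3.465 + 2 × 0.765 = 4.995
α (item deleted) = (3/2)·(1 − 3.465/4.995) = 0.459

Cronbach's alpha = 0.459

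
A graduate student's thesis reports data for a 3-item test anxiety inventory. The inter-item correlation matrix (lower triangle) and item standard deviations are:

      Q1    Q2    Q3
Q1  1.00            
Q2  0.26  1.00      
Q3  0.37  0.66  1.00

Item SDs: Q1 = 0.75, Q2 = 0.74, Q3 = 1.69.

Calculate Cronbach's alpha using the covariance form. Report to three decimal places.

Cronbach's alpha = 0.631

Σσ²ᵢ = 0.75² + 0.74² + 1.69² = 3.9662
Covariances σ_ij = r_ij · s_i · s_j:
  σ(Q1,Q2) = 0.26 × 0.75 × 0.74 = 0.1443
  σ(Q1,Q3) = 0.37 × 0.75 × 1.69 = 0.4690
  σ(Q2,Q3) = 0.66 × 0.74 × 1.69 = 0.8254
σ²_T = Σσ²ᵢ + 2·Σσ_ij = 3.9662 + 2 × 1.4387 = 6.8436
α = (3/2)·(1 − 3.9662/6.8436) = 0.631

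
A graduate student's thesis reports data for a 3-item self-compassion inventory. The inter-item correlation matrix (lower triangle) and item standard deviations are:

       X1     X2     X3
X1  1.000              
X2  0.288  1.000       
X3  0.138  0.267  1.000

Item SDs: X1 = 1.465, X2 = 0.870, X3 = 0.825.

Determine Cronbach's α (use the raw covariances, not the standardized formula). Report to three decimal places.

Cronbach's α = 0.432

Σσ²ᵢ = 1.465² + 0.870² + 0.825² = 3.5838
Covariances σ_ij = r_ij · s_i · s_j:
  σ(X1,X2) = 0.288 × 1.465 × 0.870 = 0.3671
  σ(X1,X3) = 0.138 × 1.465 × 0.825 = 0.1668
  σ(X2,X3) = 0.267 × 0.870 × 0.825 = 0.1916
σ²_T = Σσ²ᵢ + 2·Σσ_ij = 3.5838 + 2 × 0.7255 = 5.0348
α = (3/2)·(1 − 3.5838/5.0348) = 0.432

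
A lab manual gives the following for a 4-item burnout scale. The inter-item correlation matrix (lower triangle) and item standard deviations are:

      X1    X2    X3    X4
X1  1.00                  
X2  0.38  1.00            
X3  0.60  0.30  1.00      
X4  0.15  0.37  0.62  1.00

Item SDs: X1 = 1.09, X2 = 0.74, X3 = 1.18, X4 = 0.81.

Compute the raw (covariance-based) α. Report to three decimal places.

Σσ²ᵢ = 1.09² + 0.74² + 1.18² + 0.81² = 3.7842
Covariances σ_ij = r_ij · s_i · s_j:
  σ(X1,X2) = 0.38 × 1.09 × 0.74 = 0.3065
  σ(X1,X3) = 0.60 × 1.09 × 1.18 = 0.7717
  σ(X1,X4) = 0.15 × 1.09 × 0.81 = 0.1324
  σ(X2,X3) = 0.30 × 0.74 × 1.18 = 0.2620
  σ(X2,X4) = 0.37 × 0.74 × 0.81 = 0.2218
  σ(X3,X4) = 0.62 × 1.18 × 0.81 = 0.5926
σ²_T = Σσ²ᵢ + 2·Σσ_ij = 3.7842 + 2 × 2.2870 = 8.3582
α = (4/3)·(1 − 3.7842/8.3582) = 0.730

α = 0.730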